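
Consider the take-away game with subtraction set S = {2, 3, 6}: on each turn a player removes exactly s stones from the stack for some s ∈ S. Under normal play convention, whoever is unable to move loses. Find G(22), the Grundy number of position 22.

n :  0  1  2  3  4  5  6  7  8  9 10 11 12 13 14 15 16 17 18 19 20 21 22
G :  0  0  1  1  2  0  3  1  2  0  0  1  1  2  0  3  1  2  0  0  1  1  2

2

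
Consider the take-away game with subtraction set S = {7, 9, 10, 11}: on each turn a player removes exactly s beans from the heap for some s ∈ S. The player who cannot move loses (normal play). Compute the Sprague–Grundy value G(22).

0

n :  0  1  2  3  4  5  6  7  8  9 10 11 12 13 14 15 16 17 18 19 20 21 22
G :  0  0  0  0  0  0  0  1  1  1  1  1  1  1  2  2  2  2  0  0  0  0  0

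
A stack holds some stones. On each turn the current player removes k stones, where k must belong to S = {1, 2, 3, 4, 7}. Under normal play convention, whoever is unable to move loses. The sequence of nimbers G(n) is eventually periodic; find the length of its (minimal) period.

5

n :  0  1  2  3  4  5  6  7  8  9 10 11 12 13 14
G :  0  1  2  3  4  0  1  2  3  4  0  1  2  3  4
G(n+5) = G(n) holds for n = 0,…,6 (a full window of length max(S) = 7), so the sequence is purely periodic with period 5.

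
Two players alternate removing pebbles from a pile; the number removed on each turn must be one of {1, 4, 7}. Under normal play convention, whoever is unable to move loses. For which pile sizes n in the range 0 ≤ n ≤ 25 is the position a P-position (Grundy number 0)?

G(0) = 0
G(1) = mex{0} = 1
G(2) = mex{1} = 0
G(3) = mex{0} = 1
G(4) = mex{1,0} = 2
G(5) = mex{2,1} = 0
G(6) = mex{0,0} = 1
G(7) = mex{1,1,0} = 2
G(8) = mex{2,2,1} = 0
G(9) = mex{0,0,0} = 1
G(10) = mex{1,1,1} = 0
G(11) = mex{0,2,2} = 1
G(12) = mex{1,0,0} = 2
G(13) = mex{2,1,1} = 0
G(14) = mex{0,0,2} = 1
G(15) = mex{1,1,0} = 2
G(16) = mex{2,2,1} = 0
G(17) = mex{0,0,0} = 1
G(18) = mex{1,1,1} = 0
G(19) = mex{0,2,2} = 1
G(20) = mex{1,0,0} = 2
G(21) = mex{2,1,1} = 0
G(22) = mex{0,0,2} = 1
G(23) = mex{1,1,0} = 2
G(24) = mex{2,2,1} = 0
G(25) = mex{0,0,0} = 1
P-positions are exactly the n with G(n) = 0.

0, 2, 5, 8, 10, 13, 16, 18, 21, 24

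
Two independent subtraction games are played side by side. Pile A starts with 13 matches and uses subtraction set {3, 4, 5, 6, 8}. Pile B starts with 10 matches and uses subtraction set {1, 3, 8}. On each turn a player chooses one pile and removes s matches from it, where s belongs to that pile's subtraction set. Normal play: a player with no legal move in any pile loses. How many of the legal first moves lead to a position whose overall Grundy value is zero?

3

Pile A, S = {3, 4, 5, 6, 8}:
n :  0  1  2  3  4  5  6  7  8  9 10 11 12 13
G :  0  0  0  1  1  1  2  2  2  3  3  0  0  0
G_A(13) = 0.
Pile B, S = {1, 3, 8}:
n :  0  1  2  3  4  5  6  7  8  9 10
G :  0  1  0  1  0  1  0  1  2  3  2
G_B(10) = 2.
Combined Grundy value = 0 ⊕ 2 = 2.
A winning move leaves total XOR = 0, i.e. changes one component's Grundy value g to g ⊕ X where X is the current total.
Pile A: need g' = 0⊕2 = 2. Options: 13−3→G=3, 13−4→G=3, 13−5→G=2, 13−6→G=2, 13−8→G=1. Hits: 2.
Pile B: need g' = 2⊕2 = 0. Options: 10−1→G=3, 10−3→G=1, 10−8→G=0. Hits: 1.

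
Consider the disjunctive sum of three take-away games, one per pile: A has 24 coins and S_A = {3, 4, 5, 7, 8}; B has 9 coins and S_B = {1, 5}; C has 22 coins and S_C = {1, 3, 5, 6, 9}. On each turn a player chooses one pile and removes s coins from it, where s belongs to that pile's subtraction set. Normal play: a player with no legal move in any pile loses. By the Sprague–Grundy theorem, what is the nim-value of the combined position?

3

Pile A, S = {3, 4, 5, 7, 8}:
G(0) = 0
G(1) = mex{} = 0
G(2) = mex{} = 0
G(3) = mex{0} = 1
G(4) = mex{0,0} = 1
G(5) = mex{0,0,0} = 1
G(6) = mex{1,0,0} = 2
G(7) = mex{1,1,0,0} = 2
G(8) = mex{1,1,1,0,0} = 2
G(9) = mex{2,1,1,0,0} = 3
G(10) = mex{2,2,1,1,0} = 3
G(11) = mex{2,2,2,1,1} = 0
G(12) = mex{3,2,2,1,1} = 0
G(13) = mex{3,3,2,2,1} = 0
G(14) = mex{0,3,3,2,2} = 1
G(15) = mex{0,0,3,2,2} = 1
G(16) = mex{0,0,0,3,2} = 1
G(17) = mex{1,0,0,3,3} = 2
G(18) = mex{1,1,0,0,3} = 2
G(19) = mex{1,1,1,0,0} = 2
G(20) = mex{2,1,1,0,0} = 3
G(21) = mex{2,2,1,1,0} = 3
G(22) = mex{2,2,2,1,1} = 0
G(23) = mex{3,2,2,1,1} = 0
G(24) = mex{3,3,2,2,1} = 0
G_A(24) = 0.
Pile B, S = {1, 5}:
G(0) = 0
G(1) = mex{0} = 1
G(2) = mex{1} = 0
G(3) = mex{0} = 1
G(4) = mex{1} = 0
G(5) = mex{0,0} = 1
G(6) = mex{1,1} = 0
G(7) = mex{0,0} = 1
G(8) = mex{1,1} = 0
G(9) = mex{0,0} = 1
G_B(9) = 1.
Pile C, S = {1, 3, 5, 6, 9}:
n :  0  1  2  3  4  5  6  7  8  9 10 11 12 13 14 15 16 17 18 19 20 21 22
G :  0  1  0  1  0  1  2  3  2  3  2  3  0  1  0  1  0  1  2  3  2  3  2
G_C(22) = 2.
Combined Grundy value = 0 ⊕ 1 ⊕ 2 = 3.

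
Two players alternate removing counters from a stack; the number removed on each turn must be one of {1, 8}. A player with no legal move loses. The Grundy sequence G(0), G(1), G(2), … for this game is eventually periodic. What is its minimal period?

n :  0  1  2  3  4  5  6  7  8  9 10 11 12 13 14 15 16 17 18 19
G :  0  1  0  1  0  1  0  1  2  0  1  0  1  0  1  0  1  2  0  1
G(n+9) = G(n) holds for n = 0,…,7 (a full window of length max(S) = 8), so the sequence is purely periodic with period 9.

9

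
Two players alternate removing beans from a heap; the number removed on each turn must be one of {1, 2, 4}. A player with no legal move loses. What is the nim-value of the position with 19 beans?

n :  0  1  2  3  4  5  6  7  8  9 10 11 12 13 14 15 16 17 18 19
G :  0  1  2  0  1  2  0  1  2  0  1  2  0  1  2  0  1  2  0  1

1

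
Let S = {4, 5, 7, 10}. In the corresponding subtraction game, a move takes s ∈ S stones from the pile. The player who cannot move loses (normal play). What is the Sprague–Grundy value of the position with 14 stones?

0

n :  0  1  2  3  4  5  6  7  8  9 10 11 12 13 14
G :  0  0  0  0  1  1  1  1  2  2  2  2  3  3  0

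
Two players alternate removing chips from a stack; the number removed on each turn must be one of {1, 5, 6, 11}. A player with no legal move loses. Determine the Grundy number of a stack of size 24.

G(0) = 0
G(1) = mex{0} = 1
G(2) = mex{1} = 0
G(3) = mex{0} = 1
G(4) = mex{1} = 0
G(5) = mex{0,0} = 1
G(6) = mex{1,1,0} = 2
G(7) = mex{2,0,1} = 3
G(8) = mex{3,1,0} = 2
G(9) = mex{2,0,1} = 3
G(10) = mex{3,1,0} = 2
G(11) = mex{2,2,1,0} = 3
G(12) = mex{3,3,2,1} = 0
G(13) = mex{0,2,3,0} = 1
G(14) = mex{1,3,2,1} = 0
G(15) = mex{0,2,3,0} = 1
G(16) = mex{1,3,2,1} = 0
G(17) = mex{0,0,3,2} = 1
G(18) = mex{1,1,0,3} = 2
G(19) = mex{2,0,1,2} = 3
G(20) = mex{3,1,0,3} = 2
G(21) = mex{2,0,1,2} = 3
G(22) = mex{3,1,0,3} = 2
G(23) = mex{2,2,1,0} = 3
G(24) = mex{3,3,2,1} = 0

0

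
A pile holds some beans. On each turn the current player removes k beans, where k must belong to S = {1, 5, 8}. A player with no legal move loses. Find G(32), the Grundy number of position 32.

n :  0  1  2  3  4  5  6  7  8  9 10 11 12 13 14 15 16 17 18 19 20 21 22 23 24 25 26 27 28 29 30 31 32
G :  0  1  0  1  0  1  0  1  2  3  2  3  2  0  1  0  1  0  1  0  1  2  3  2  3  2  0  1  0  1  0  1  0

0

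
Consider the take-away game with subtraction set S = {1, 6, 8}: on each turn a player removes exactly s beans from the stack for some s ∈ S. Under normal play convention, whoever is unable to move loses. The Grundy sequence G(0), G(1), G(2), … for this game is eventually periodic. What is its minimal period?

n :  0  1  2  3  4  5  6  7  8  9 10 11 12 13 14 15 16
G :  0  1  0  1  0  1  2  0  1  0  1  0  1  2  0  1  0
G(n+7) = G(n) holds for n = 0,…,7 (a full window of length max(S) = 8), so the sequence is purely periodic with period 7.

7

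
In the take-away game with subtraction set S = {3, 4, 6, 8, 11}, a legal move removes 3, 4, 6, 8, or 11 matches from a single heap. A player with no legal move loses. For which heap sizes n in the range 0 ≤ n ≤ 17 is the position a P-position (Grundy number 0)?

0, 1, 2, 14, 15, 16

G(0) = 0
G(1) = mex{} = 0
G(2) = mex{} = 0
G(3) = mex{0} = 1
G(4) = mex{0,0} = 1
G(5) = mex{0,0} = 1
G(6) = mex{1,0,0} = 2
G(7) = mex{1,1,0} = 2
G(8) = mex{1,1,0,0} = 2
G(9) = mex{2,1,1,0} = 3
G(10) = mex{2,2,1,0} = 3
G(11) = mex{2,2,1,1,0} = 3
G(12) = mex{3,2,2,1,0} = 4
G(13) = mex{3,3,2,1,0} = 4
G(14) = mex{3,3,2,2,1} = 0
G(15) = mex{4,3,3,2,1} = 0
G(16) = mex{4,4,3,2,1} = 0
G(17) = mex{0,4,3,3,2} = 1
P-positions are exactly the n with G(n) = 0.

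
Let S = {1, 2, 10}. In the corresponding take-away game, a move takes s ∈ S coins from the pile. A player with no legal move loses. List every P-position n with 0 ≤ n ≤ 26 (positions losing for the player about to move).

0, 3, 6, 9, 12, 15, 18, 21, 24

n :  0  1  2  3  4  5  6  7  8  9 10 11 12 13 14 15 16 17 18 19 20 21 22 23 24 25 26
G :  0  1  2  0  1  2  0  1  2  0  1  2  0  1  2  0  1  2  0  1  2  0  1  2  0  1  2
P-positions are exactly the n with G(n) = 0.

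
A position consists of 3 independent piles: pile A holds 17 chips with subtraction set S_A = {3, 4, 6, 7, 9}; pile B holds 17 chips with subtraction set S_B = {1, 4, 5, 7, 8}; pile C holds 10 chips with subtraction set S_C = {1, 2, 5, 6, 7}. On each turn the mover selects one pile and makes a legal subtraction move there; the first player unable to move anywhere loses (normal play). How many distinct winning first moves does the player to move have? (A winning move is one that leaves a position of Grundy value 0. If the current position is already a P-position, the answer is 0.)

Pile A, S = {3, 4, 6, 7, 9}:
n :  0  1  2  3  4  5  6  7  8  9 10 11 12 13 14 15 16 17
G :  0  0  0  1  1  1  2  2  2  3  3  3  0  0  0  1  1  1
G_A(17) = 1.
Pile B, S = {1, 4, 5, 7, 8}:
G(0) = 0
G(1) = mex{0} = 1
G(2) = mex{1} = 0
G(3) = mex{0} = 1
G(4) = mex{1,0} = 2
G(5) = mex{2,1,0} = 3
G(6) = mex{3,0,1} = 2
G(7) = mex{2,1,0,0} = 3
G(8) = mex{3,2,1,1,0} = 4
G(9) = mex{4,3,2,0,1} = 5
G(10) = mex{5,2,3,1,0} = 4
G(11) = mex{4,3,2,2,1} = 0
G(12) = mex{0,4,3,3,2} = 1
G(13) = mex{1,5,4,2,3} = 0
G(14) = mex{0,4,5,3,2} = 1
G(15) = mex{1,0,4,4,3} = 2
G(16) = mex{2,1,0,5,4} = 3
G(17) = mex{3,0,1,4,5} = 2
G_B(17) = 2.
Pile C, S = {1, 2, 5, 6, 7}:
n :  0  1  2  3  4  5  6  7  8  9 10
G :  0  1  2  0  1  2  3  4  5  3  4
G_C(10) = 4.
Combined Grundy value = 1 ⊕ 2 ⊕ 4 = 7.
A winning move leaves total XOR = 0, i.e. changes one component's Grundy value g to g ⊕ X where X is the current total.
Pile A: need g' = 1⊕7 = 6. Options: 17−3→G=0, 17−4→G=0, 17−6→G=3, 17−7→G=3, 17−9→G=2. Hits: 0.
Pile B: need g' = 2⊕7 = 5. Options: 17−1→G=3, 17−4→G=0, 17−5→G=1, 17−7→G=4, 17−8→G=5. Hits: 1.
Pile C: need g' = 4⊕7 = 3. Options: 10−1→G=3, 10−2→G=5, 10−5→G=2, 10−6→G=1, 10−7→G=0. Hits: 1.

2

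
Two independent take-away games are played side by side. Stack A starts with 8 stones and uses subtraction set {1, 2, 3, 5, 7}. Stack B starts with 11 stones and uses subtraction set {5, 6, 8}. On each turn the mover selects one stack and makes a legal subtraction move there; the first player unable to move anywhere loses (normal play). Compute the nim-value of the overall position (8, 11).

Stack A, S = {1, 2, 3, 5, 7}:
G(0) = 0
G(1) = mex{0} = 1
G(2) = mex{1,0} = 2
G(3) = mex{2,1,0} = 3
G(4) = mex{3,2,1} = 0
G(5) = mex{0,3,2,0} = 1
G(6) = mex{1,0,3,1} = 2
G(7) = mex{2,1,0,2,0} = 3
G(8) = mex{3,2,1,3,1} = 0
G_A(8) = 0.
Stack B, S = {5, 6, 8}:
G(0) = 0
G(1) = mex{} = 0
G(2) = mex{} = 0
G(3) = mex{} = 0
G(4) = mex{} = 0
G(5) = mex{0} = 1
G(6) = mex{0,0} = 1
G(7) = mex{0,0} = 1
G(8) = mex{0,0,0} = 1
G(9) = mex{0,0,0} = 1
G(10) = mex{1,0,0} = 2
G(11) = mex{1,1,0} = 2
G_B(11) = 2.
Combined Grundy value = 0 ⊕ 2 = 2.

2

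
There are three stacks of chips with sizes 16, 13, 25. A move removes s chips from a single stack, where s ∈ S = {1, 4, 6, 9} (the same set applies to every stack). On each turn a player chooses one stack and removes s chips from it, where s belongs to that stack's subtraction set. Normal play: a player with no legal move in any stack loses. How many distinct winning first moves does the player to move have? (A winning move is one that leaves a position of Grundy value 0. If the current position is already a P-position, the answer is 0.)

0

All stacks use S = {1, 4, 6, 9}:
n :  0  1  2  3  4  5  6  7  8  9 10 11 12 13 14 15 16 17 18 19 20 21 22 23 24 25
G :  0  1  0  1  2  0  1  0  1  2  0  1  0  1  2  0  1  0  1  2  0  1  0  1  2  0
Stack A: G(16) = 1.
Stack B: G(13) = 1.
Stack C: G(25) = 0.
Combined Grundy value = 1 ⊕ 1 ⊕ 0 = 0.
A winning move leaves total XOR = 0, i.e. changes one component's Grundy value g to g ⊕ X where X is the current total.
Stack A: target g' = 1⊕0 = 1, but every legal move changes the Grundy value (mex property), so 0 moves.
Stack B: target g' = 1⊕0 = 1, but every legal move changes the Grundy value (mex property), so 0 moves.
Stack C: target g' = 0⊕0 = 0, but every legal move changes the Grundy value (mex property), so 0 moves.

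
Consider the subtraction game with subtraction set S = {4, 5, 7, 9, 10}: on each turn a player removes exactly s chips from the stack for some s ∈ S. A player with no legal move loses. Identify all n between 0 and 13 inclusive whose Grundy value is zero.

0, 1, 2, 3

G(0) = 0
G(1) = mex{} = 0
G(2) = mex{} = 0
G(3) = mex{} = 0
G(4) = mex{0} = 1
G(5) = mex{0,0} = 1
G(6) = mex{0,0} = 1
G(7) = mex{0,0,0} = 1
G(8) = mex{1,0,0} = 2
G(9) = mex{1,1,0,0} = 2
G(10) = mex{1,1,0,0,0} = 2
G(11) = mex{1,1,1,0,0} = 2
G(12) = mex{2,1,1,0,0} = 3
G(13) = mex{2,2,1,1,0} = 3
P-positions are exactly the n with G(n) = 0.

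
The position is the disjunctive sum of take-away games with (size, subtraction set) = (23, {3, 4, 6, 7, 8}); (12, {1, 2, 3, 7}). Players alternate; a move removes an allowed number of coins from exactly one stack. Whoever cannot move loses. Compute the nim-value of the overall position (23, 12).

0

Stack A, S = {3, 4, 6, 7, 8}:
G(0) = 0
G(1) = mex{} = 0
G(2) = mex{} = 0
G(3) = mex{0} = 1
G(4) = mex{0,0} = 1
G(5) = mex{0,0} = 1
G(6) = mex{1,0,0} = 2
G(7) = mex{1,1,0,0} = 2
G(8) = mex{1,1,0,0,0} = 2
G(9) = mex{2,1,1,0,0} = 3
G(10) = mex{2,2,1,1,0} = 3
G(11) = mex{2,2,1,1,1} = 0
G(12) = mex{3,2,2,1,1} = 0
G(13) = mex{3,3,2,2,1} = 0
G(14) = mex{0,3,2,2,2} = 1
G(15) = mex{0,0,3,2,2} = 1
G(16) = mex{0,0,3,3,2} = 1
G(17) = mex{1,0,0,3,3} = 2
G(18) = mex{1,1,0,0,3} = 2
G(19) = mex{1,1,0,0,0} = 2
G(20) = mex{2,1,1,0,0} = 3
G(21) = mex{2,2,1,1,0} = 3
G(22) = mex{2,2,1,1,1} = 0
G(23) = mex{3,2,2,1,1} = 0
G_A(23) = 0.
Stack B, S = {1, 2, 3, 7}:
G(0) = 0
G(1) = mex{0} = 1
G(2) = mex{1,0} = 2
G(3) = mex{2,1,0} = 3
G(4) = mex{3,2,1} = 0
G(5) = mex{0,3,2} = 1
G(6) = mex{1,0,3} = 2
G(7) = mex{2,1,0,0} = 3
G(8) = mex{3,2,1,1} = 0
G(9) = mex{0,3,2,2} = 1
G(10) = mex{1,0,3,3} = 2
G(11) = mex{2,1,0,0} = 3
G(12) = mex{3,2,1,1} = 0
G_B(12) = 0.
Combined Grundy value = 0 ⊕ 0 = 0.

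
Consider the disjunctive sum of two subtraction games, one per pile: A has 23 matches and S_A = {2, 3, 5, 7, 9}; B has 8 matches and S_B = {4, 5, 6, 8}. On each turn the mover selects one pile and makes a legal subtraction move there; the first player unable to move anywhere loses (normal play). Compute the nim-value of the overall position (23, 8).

Pile A, S = {2, 3, 5, 7, 9}:
G(0) = 0
G(1) = mex{} = 0
G(2) = mex{0} = 1
G(3) = mex{0,0} = 1
G(4) = mex{1,0} = 2
G(5) = mex{1,1,0} = 2
G(6) = mex{2,1,0} = 3
G(7) = mex{2,2,1,0} = 3
G(8) = mex{3,2,1,0} = 4
G(9) = mex{3,3,2,1,0} = 4
G(10) = mex{4,3,2,1,0} = 5
G(11) = mex{4,4,3,2,1} = 0
G(12) = mex{5,4,3,2,1} = 0
G(13) = mex{0,5,4,3,2} = 1
G(14) = mex{0,0,4,3,2} = 1
G(15) = mex{1,0,5,4,3} = 2
G(16) = mex{1,1,0,4,3} = 2
G(17) = mex{2,1,0,5,4} = 3
G(18) = mex{2,2,1,0,4} = 3
G(19) = mex{3,2,1,0,5} = 4
G(20) = mex{3,3,2,1,0} = 4
G(21) = mex{4,3,2,1,0} = 5
G(22) = mex{4,4,3,2,1} = 0
G(23) = mex{5,4,3,2,1} = 0
G_A(23) = 0.
Pile B, S = {4, 5, 6, 8}:
n : 0 1 2 3 4 5 6 7 8
G : 0 0 0 0 1 1 1 1 2
G_B(8) = 2.
Combined Grundy value = 0 ⊕ 2 = 2.

2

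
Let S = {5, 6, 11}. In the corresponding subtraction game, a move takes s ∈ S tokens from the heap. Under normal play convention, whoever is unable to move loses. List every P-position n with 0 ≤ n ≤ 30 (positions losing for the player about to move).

0, 1, 2, 3, 4, 16, 17, 18, 19, 20

n :  0  1  2  3  4  5  6  7  8  9 10 11 12 13 14 15 16 17 18 19 20 21 22 23 24 25 26 27 28 29 30
G :  0  0  0  0  0  1  1  1  1  1  2  2  2  2  2  3  0  0  0  0  0  1  1  1  1  1  2  2  2  2  2
P-positions are exactly the n with G(n) = 0.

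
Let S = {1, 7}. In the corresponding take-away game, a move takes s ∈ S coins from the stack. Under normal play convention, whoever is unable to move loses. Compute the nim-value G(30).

0

n :  0  1  2  3  4  5  6  7  8  9 10 11 12 13 14 15 16 17 18 19 20 21 22 23 24 25 26 27 28 29 30
G :  0  1  0  1  0  1  0  1  0  1  0  1  0  1  0  1  0  1  0  1  0  1  0  1  0  1  0  1  0  1  0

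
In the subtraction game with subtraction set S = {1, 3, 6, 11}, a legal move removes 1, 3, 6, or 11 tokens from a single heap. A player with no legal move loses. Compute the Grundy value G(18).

G(0) = 0
G(1) = mex{0} = 1
G(2) = mex{1} = 0
G(3) = mex{0,0} = 1
G(4) = mex{1,1} = 0
G(5) = mex{0,0} = 1
G(6) = mex{1,1,0} = 2
G(7) = mex{2,0,1} = 3
G(8) = mex{3,1,0} = 2
G(9) = mex{2,2,1} = 0
G(10) = mex{0,3,0} = 1
G(11) = mex{1,2,1,0} = 3
G(12) = mex{3,0,2,1} = 4
G(13) = mex{4,1,3,0} = 2
G(14) = mex{2,3,2,1} = 0
G(15) = mex{0,4,0,0} = 1
G(16) = mex{1,2,1,1} = 0
G(17) = mex{0,0,3,2} = 1
G(18) = mex{1,1,4,3} = 0

0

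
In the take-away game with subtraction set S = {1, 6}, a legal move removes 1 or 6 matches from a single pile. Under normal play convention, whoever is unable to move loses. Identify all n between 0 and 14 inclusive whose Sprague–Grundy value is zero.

0, 2, 4, 7, 9, 11, 14

G(0) = 0
G(1) = mex{0} = 1
G(2) = mex{1} = 0
G(3) = mex{0} = 1
G(4) = mex{1} = 0
G(5) = mex{0} = 1
G(6) = mex{1,0} = 2
G(7) = mex{2,1} = 0
G(8) = mex{0,0} = 1
G(9) = mex{1,1} = 0
G(10) = mex{0,0} = 1
G(11) = mex{1,1} = 0
G(12) = mex{0,2} = 1
G(13) = mex{1,0} = 2
G(14) = mex{2,1} = 0
P-positions are exactly the n with G(n) = 0.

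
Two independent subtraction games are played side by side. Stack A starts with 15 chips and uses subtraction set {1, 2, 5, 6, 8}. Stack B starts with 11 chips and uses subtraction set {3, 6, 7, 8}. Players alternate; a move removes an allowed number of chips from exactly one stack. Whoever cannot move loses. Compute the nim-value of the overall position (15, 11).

Stack A, S = {1, 2, 5, 6, 8}:
G(0) = 0
G(1) = mex{0} = 1
G(2) = mex{1,0} = 2
G(3) = mex{2,1} = 0
G(4) = mex{0,2} = 1
G(5) = mex{1,0,0} = 2
G(6) = mex{2,1,1,0} = 3
G(7) = mex{3,2,2,1} = 0
G(8) = mex{0,3,0,2,0} = 1
G(9) = mex{1,0,1,0,1} = 2
G(10) = mex{2,1,2,1,2} = 0
G(11) = mex{0,2,3,2,0} = 1
G(12) = mex{1,0,0,3,1} = 2
G(13) = mex{2,1,1,0,2} = 3
G(14) = mex{3,2,2,1,3} = 0
G(15) = mex{0,3,0,2,0} = 1
G_A(15) = 1.
Stack B, S = {3, 6, 7, 8}:
G(0) = 0
G(1) = mex{} = 0
G(2) = mex{} = 0
G(3) = mex{0} = 1
G(4) = mex{0} = 1
G(5) = mex{0} = 1
G(6) = mex{1,0} = 2
G(7) = mex{1,0,0} = 2
G(8) = mex{1,0,0,0} = 2
G(9) = mex{2,1,0,0} = 3
G(10) = mex{2,1,1,0} = 3
G(11) = mex{2,1,1,1} = 0
G_B(11) = 0.
Combined Grundy value = 1 ⊕ 0 = 1.

1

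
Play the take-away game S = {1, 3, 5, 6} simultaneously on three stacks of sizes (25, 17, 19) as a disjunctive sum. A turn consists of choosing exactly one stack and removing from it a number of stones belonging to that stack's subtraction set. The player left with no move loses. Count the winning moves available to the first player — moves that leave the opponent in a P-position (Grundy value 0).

3

All stacks use S = {1, 3, 5, 6}:
n :  0  1  2  3  4  5  6  7  8  9 10 11 12 13 14 15 16 17 18 19 20 21 22 23 24 25
G :  0  1  0  1  0  1  2  3  2  3  2  0  1  0  1  0  1  2  3  2  3  2  0  1  0  1
Stack A: G(25) = 1.
Stack B: G(17) = 2.
Stack C: G(19) = 2.
Combined Grundy value = 1 ⊕ 2 ⊕ 2 = 1.
A winning move leaves total XOR = 0, i.e. changes one component's Grundy value g to g ⊕ X where X is the current total.
Stack A: need g' = 1⊕1 = 0. Options: 25−1→G=0, 25−3→G=0, 25−5→G=3, 25−6→G=2. Hits: 2.
Stack B: need g' = 2⊕1 = 3. Options: 17−1→G=1, 17−3→G=1, 17−5→G=1, 17−6→G=0. Hits: 0.
Stack C: need g' = 2⊕1 = 3. Options: 19−1→G=3, 19−3→G=1, 19−5→G=1, 19−6→G=0. Hits: 1.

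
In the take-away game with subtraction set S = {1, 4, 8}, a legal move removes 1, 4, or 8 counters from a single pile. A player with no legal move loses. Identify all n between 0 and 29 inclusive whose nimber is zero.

n :  0  1  2  3  4  5  6  7  8  9 10 11 12 13 14 15 16 17 18 19 20 21 22 23 24 25 26 27 28 29
G :  0  1  0  1  2  0  1  0  1  2  3  2  0  1  0  1  2  0  1  0  1  2  3  2  0  1  0  1  2  0
P-positions are exactly the n with G(n) = 0.

0, 2, 5, 7, 12, 14, 17, 19, 24, 26, 29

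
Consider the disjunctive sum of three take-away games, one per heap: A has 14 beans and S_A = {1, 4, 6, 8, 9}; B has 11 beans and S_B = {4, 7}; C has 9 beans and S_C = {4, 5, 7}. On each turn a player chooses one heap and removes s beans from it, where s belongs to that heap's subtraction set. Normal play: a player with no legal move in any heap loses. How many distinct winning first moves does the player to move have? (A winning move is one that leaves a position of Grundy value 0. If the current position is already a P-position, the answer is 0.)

Heap A, S = {1, 4, 6, 8, 9}:
n :  0  1  2  3  4  5  6  7  8  9 10 11 12 13 14
G :  0  1  0  1  2  0  1  0  1  2  3  2  0  1  2
G_A(14) = 2.
Heap B, S = {4, 7}:
G(0) = 0
G(1) = mex{} = 0
G(2) = mex{} = 0
G(3) = mex{} = 0
G(4) = mex{0} = 1
G(5) = mex{0} = 1
G(6) = mex{0} = 1
G(7) = mex{0,0} = 1
G(8) = mex{1,0} = 2
G(9) = mex{1,0} = 2
G(10) = mex{1,0} = 2
G(11) = mex{1,1} = 0
G_B(11) = 0.
Heap C, S = {4, 5, 7}:
n : 0 1 2 3 4 5 6 7 8 9
G : 0 0 0 0 1 1 1 1 2 2
G_C(9) = 2.
Combined Grundy value = 2 ⊕ 0 ⊕ 2 = 0.
A winning move leaves total XOR = 0, i.e. changes one component's Grundy value g to g ⊕ X where X is the current total.
Heap A: target g' = 2⊕0 = 2, but every legal move changes the Grundy value (mex property), so 0 moves.
Heap B: target g' = 0⊕0 = 0, but every legal move changes the Grundy value (mex property), so 0 moves.
Heap C: target g' = 2⊕0 = 2, but every legal move changes the Grundy value (mex property), so 0 moves.

0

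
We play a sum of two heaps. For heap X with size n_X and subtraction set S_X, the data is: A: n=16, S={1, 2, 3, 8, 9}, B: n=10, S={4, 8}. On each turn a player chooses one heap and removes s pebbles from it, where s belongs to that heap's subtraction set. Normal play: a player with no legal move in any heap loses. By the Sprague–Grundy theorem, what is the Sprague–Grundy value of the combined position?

Heap A, S = {1, 2, 3, 8, 9}:
G(0) = 0
G(1) = mex{0} = 1
G(2) = mex{1,0} = 2
G(3) = mex{2,1,0} = 3
G(4) = mex{3,2,1} = 0
G(5) = mex{0,3,2} = 1
G(6) = mex{1,0,3} = 2
G(7) = mex{2,1,0} = 3
G(8) = mex{3,2,1,0} = 4
G(9) = mex{4,3,2,1,0} = 5
G(10) = mex{5,4,3,2,1} = 0
G(11) = mex{0,5,4,3,2} = 1
G(12) = mex{1,0,5,0,3} = 2
G(13) = mex{2,1,0,1,0} = 3
G(14) = mex{3,2,1,2,1} = 0
G(15) = mex{0,3,2,3,2} = 1
G(16) = mex{1,0,3,4,3} = 2
G_A(16) = 2.
Heap B, S = {4, 8}:
n :  0  1  2  3  4  5  6  7  8  9 10
G :  0  0  0  0  1  1  1  1  2  2  2
G_B(10) = 2.
Combined Grundy value = 2 ⊕ 2 = 0.

0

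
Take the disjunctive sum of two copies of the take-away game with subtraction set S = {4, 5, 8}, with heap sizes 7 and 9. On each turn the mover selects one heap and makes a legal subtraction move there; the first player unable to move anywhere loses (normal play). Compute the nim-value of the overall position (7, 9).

All heaps use S = {4, 5, 8}:
n : 0 1 2 3 4 5 6 7 8 9
G : 0 0 0 0 1 1 1 1 2 2
Heap A: G(7) = 1.
Heap B: G(9) = 2.
Combined Grundy value = 1 ⊕ 2 = 3.

3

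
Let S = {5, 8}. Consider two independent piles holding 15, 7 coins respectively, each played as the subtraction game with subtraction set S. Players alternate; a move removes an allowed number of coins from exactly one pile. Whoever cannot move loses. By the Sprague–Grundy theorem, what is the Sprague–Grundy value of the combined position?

All piles use S = {5, 8}:
G(0) = 0
G(1) = mex{} = 0
G(2) = mex{} = 0
G(3) = mex{} = 0
G(4) = mex{} = 0
G(5) = mex{0} = 1
G(6) = mex{0} = 1
G(7) = mex{0} = 1
G(8) = mex{0,0} = 1
G(9) = mex{0,0} = 1
G(10) = mex{1,0} = 2
G(11) = mex{1,0} = 2
G(12) = mex{1,0} = 2
G(13) = mex{1,1} = 0
G(14) = mex{1,1} = 0
G(15) = mex{2,1} = 0
Pile A: G(15) = 0.
Pile B: G(7) = 1.
Combined Grundy value = 0 ⊕ 1 = 1.

1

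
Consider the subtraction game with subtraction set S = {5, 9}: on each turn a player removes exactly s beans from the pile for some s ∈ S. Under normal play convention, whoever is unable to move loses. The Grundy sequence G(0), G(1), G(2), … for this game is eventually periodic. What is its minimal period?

14

n :  0  1  2  3  4  5  6  7  8  9 10 11 12 13 14 15 16 17 18 19 20 21 22 23 24 25 26 27 28 29
G :  0  0  0  0  0  1  1  1  1  1  2  2  2  2  0  0  0  0  0  1  1  1  1  1  2  2  2  2  0  0
G(n+14) = G(n) holds for n = 0,…,8 (a full window of length max(S) = 9), so the sequence is purely periodic with period 14.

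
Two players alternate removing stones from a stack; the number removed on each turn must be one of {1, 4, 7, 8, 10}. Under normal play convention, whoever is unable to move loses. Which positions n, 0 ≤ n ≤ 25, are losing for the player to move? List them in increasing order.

0, 2, 5, 11, 14, 16, 25

G(0) = 0
G(1) = mex{0} = 1
G(2) = mex{1} = 0
G(3) = mex{0} = 1
G(4) = mex{1,0} = 2
G(5) = mex{2,1} = 0
G(6) = mex{0,0} = 1
G(7) = mex{1,1,0} = 2
G(8) = mex{2,2,1,0} = 3
G(9) = mex{3,0,0,1} = 2
G(10) = mex{2,1,1,0,0} = 3
G(11) = mex{3,2,2,1,1} = 0
G(12) = mex{0,3,0,2,0} = 1
G(13) = mex{1,2,1,0,1} = 3
G(14) = mex{3,3,2,1,2} = 0
G(15) = mex{0,0,3,2,0} = 1
G(16) = mex{1,1,2,3,1} = 0
G(17) = mex{0,3,3,2,2} = 1
G(18) = mex{1,0,0,3,3} = 2
G(19) = mex{2,1,1,0,2} = 3
G(20) = mex{3,0,3,1,3} = 2
G(21) = mex{2,1,0,3,0} = 4
G(22) = mex{4,2,1,0,1} = 3
G(23) = mex{3,3,0,1,3} = 2
G(24) = mex{2,2,1,0,0} = 3
G(25) = mex{3,4,2,1,1} = 0
P-positions are exactly the n with G(n) = 0.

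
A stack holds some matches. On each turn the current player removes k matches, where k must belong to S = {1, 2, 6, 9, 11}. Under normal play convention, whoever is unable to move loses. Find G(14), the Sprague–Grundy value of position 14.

4

G(0) = 0
G(1) = mex{0} = 1
G(2) = mex{1,0} = 2
G(3) = mex{2,1} = 0
G(4) = mex{0,2} = 1
G(5) = mex{1,0} = 2
G(6) = mex{2,1,0} = 3
G(7) = mex{3,2,1} = 0
G(8) = mex{0,3,2} = 1
G(9) = mex{1,0,0,0} = 2
G(10) = mex{2,1,1,1} = 0
G(11) = mex{0,2,2,2,0} = 1
G(12) = mex{1,0,3,0,1} = 2
G(13) = mex{2,1,0,1,2} = 3
G(14) = mex{3,2,1,2,0} = 4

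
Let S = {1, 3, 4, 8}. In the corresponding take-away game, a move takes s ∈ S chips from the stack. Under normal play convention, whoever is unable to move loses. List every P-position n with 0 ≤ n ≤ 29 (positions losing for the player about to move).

G(0) = 0
G(1) = mex{0} = 1
G(2) = mex{1} = 0
G(3) = mex{0,0} = 1
G(4) = mex{1,1,0} = 2
G(5) = mex{2,0,1} = 3
G(6) = mex{3,1,0} = 2
G(7) = mex{2,2,1} = 0
G(8) = mex{0,3,2,0} = 1
G(9) = mex{1,2,3,1} = 0
G(10) = mex{0,0,2,0} = 1
G(11) = mex{1,1,0,1} = 2
G(12) = mex{2,0,1,2} = 3
G(13) = mex{3,1,0,3} = 2
G(14) = mex{2,2,1,2} = 0
G(15) = mex{0,3,2,0} = 1
G(16) = mex{1,2,3,1} = 0
G(17) = mex{0,0,2,0} = 1
G(18) = mex{1,1,0,1} = 2
G(19) = mex{2,0,1,2} = 3
G(20) = mex{3,1,0,3} = 2
G(21) = mex{2,2,1,2} = 0
G(22) = mex{0,3,2,0} = 1
G(23) = mex{1,2,3,1} = 0
G(24) = mex{0,0,2,0} = 1
G(25) = mex{1,1,0,1} = 2
G(26) = mex{2,0,1,2} = 3
G(27) = mex{3,1,0,3} = 2
G(28) = mex{2,2,1,2} = 0
G(29) = mex{0,3,2,0} = 1
P-positions are exactly the n with G(n) = 0.

0, 2, 7, 9, 14, 16, 21, 23, 28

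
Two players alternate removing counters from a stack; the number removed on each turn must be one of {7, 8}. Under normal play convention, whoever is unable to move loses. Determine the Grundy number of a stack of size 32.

0

G(0) = 0
G(1) = mex{} = 0
G(2) = mex{} = 0
G(3) = mex{} = 0
G(4) = mex{} = 0
G(5) = mex{} = 0
G(6) = mex{} = 0
G(7) = mex{0} = 1
G(8) = mex{0,0} = 1
G(9) = mex{0,0} = 1
G(10) = mex{0,0} = 1
G(11) = mex{0,0} = 1
G(12) = mex{0,0} = 1
G(13) = mex{0,0} = 1
G(14) = mex{1,0} = 2
G(15) = mex{1,1} = 0
G(16) = mex{1,1} = 0
G(17) = mex{1,1} = 0
G(18) = mex{1,1} = 0
G(19) = mex{1,1} = 0
G(20) = mex{1,1} = 0
G(21) = mex{2,1} = 0
G(22) = mex{0,2} = 1
G(23) = mex{0,0} = 1
G(24) = mex{0,0} = 1
G(25) = mex{0,0} = 1
G(26) = mex{0,0} = 1
G(27) = mex{0,0} = 1
G(28) = mex{0,0} = 1
G(29) = mex{1,0} = 2
G(30) = mex{1,1} = 0
G(31) = mex{1,1} = 0
G(32) = mex{1,1} = 0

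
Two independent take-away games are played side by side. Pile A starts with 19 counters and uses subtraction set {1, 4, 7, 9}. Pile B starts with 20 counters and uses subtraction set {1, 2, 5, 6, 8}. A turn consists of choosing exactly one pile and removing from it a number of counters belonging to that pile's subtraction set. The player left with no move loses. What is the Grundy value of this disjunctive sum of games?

2

Pile A, S = {1, 4, 7, 9}:
n :  0  1  2  3  4  5  6  7  8  9 10 11 12 13 14 15 16 17 18 19
G :  0  1  0  1  2  0  1  2  0  1  0  1  2  0  1  2  0  1  0  1
G_A(19) = 1.
Pile B, S = {1, 2, 5, 6, 8}:
n :  0  1  2  3  4  5  6  7  8  9 10 11 12 13 14 15 16 17 18 19 20
G :  0  1  2  0  1  2  3  0  1  2  0  1  2  3  0  1  2  0  1  2  3
G_B(20) = 3.
Combined Grundy value = 1 ⊕ 3 = 2.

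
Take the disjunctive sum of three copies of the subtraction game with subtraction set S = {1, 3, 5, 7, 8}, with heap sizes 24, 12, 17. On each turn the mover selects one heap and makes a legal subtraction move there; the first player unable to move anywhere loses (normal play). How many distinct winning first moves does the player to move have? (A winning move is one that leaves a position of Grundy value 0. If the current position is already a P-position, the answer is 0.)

All heaps use S = {1, 3, 5, 7, 8}:
n :  0  1  2  3  4  5  6  7  8  9 10 11 12 13 14 15 16 17 18 19 20 21 22 23 24
G :  0  1  0  1  0  1  0  1  2  3  2  3  2  3  2  0  1  0  1  0  1  0  1  2  3
Heap A: G(24) = 3.
Heap B: G(12) = 2.
Heap C: G(17) = 0.
Combined Grundy value = 3 ⊕ 2 ⊕ 0 = 1.
A winning move leaves total XOR = 0, i.e. changes one component's Grundy value g to g ⊕ X where X is the current total.
Heap A: need g' = 3⊕1 = 2. Options: 24−1→G=2, 24−3→G=0, 24−5→G=0, 24−7→G=0, 24−8→G=1. Hits: 1.
Heap B: need g' = 2⊕1 = 3. Options: 12−1→G=3, 12−3→G=3, 12−5→G=1, 12−7→G=1, 12−8→G=0. Hits: 2.
Heap C: need g' = 0⊕1 = 1. Options: 17−1→G=1, 17−3→G=2, 17−5→G=2, 17−7→G=2, 17−8→G=3. Hits: 1.

4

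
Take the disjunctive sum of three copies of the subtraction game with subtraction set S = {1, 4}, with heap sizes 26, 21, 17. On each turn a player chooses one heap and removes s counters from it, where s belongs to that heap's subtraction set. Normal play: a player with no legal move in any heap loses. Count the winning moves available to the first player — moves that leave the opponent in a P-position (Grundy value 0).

All heaps use S = {1, 4}:
n :  0  1  2  3  4  5  6  7  8  9 10 11 12 13 14 15 16 17 18 19 20 21 22 23 24 25 26
G :  0  1  0  1  2  0  1  0  1  2  0  1  0  1  2  0  1  0  1  2  0  1  0  1  2  0  1
Heap A: G(26) = 1.
Heap B: G(21) = 1.
Heap C: G(17) = 0.
Combined Grundy value = 1 ⊕ 1 ⊕ 0 = 0.
A winning move leaves total XOR = 0, i.e. changes one component's Grundy value g to g ⊕ X where X is the current total.
Heap A: target g' = 1⊕0 = 1, but every legal move changes the Grundy value (mex property), so 0 moves.
Heap B: target g' = 1⊕0 = 1, but every legal move changes the Grundy value (mex property), so 0 moves.
Heap C: target g' = 0⊕0 = 0, but every legal move changes the Grundy value (mex property), so 0 moves.

0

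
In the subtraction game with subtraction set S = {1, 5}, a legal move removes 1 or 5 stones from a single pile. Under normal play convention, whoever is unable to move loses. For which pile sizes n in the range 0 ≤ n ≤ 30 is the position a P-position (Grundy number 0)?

G(0) = 0
G(1) = mex{0} = 1
G(2) = mex{1} = 0
G(3) = mex{0} = 1
G(4) = mex{1} = 0
G(5) = mex{0,0} = 1
G(6) = mex{1,1} = 0
G(7) = mex{0,0} = 1
G(8) = mex{1,1} = 0
G(9) = mex{0,0} = 1
G(10) = mex{1,1} = 0
G(11) = mex{0,0} = 1
G(12) = mex{1,1} = 0
G(13) = mex{0,0} = 1
G(14) = mex{1,1} = 0
G(15) = mex{0,0} = 1
G(16) = mex{1,1} = 0
G(17) = mex{0,0} = 1
G(18) = mex{1,1} = 0
G(19) = mex{0,0} = 1
G(20) = mex{1,1} = 0
G(21) = mex{0,0} = 1
G(22) = mex{1,1} = 0
G(23) = mex{0,0} = 1
G(24) = mex{1,1} = 0
G(25) = mex{0,0} = 1
G(26) = mex{1,1} = 0
G(27) = mex{0,0} = 1
G(28) = mex{1,1} = 0
G(29) = mex{0,0} = 1
G(30) = mex{1,1} = 0
P-positions are exactly the n with G(n) = 0.

0, 2, 4, 6, 8, 10, 12, 14, 16, 18, 20, 22, 24, 26, 28, 30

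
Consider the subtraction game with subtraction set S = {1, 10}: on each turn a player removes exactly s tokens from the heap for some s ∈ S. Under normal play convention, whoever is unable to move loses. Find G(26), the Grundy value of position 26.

0

n :  0  1  2  3  4  5  6  7  8  9 10 11 12 13 14 15 16 17 18 19 20 21 22 23 24 25 26
G :  0  1  0  1  0  1  0  1  0  1  2  0  1  0  1  0  1  0  1  0  1  2  0  1  0  1  0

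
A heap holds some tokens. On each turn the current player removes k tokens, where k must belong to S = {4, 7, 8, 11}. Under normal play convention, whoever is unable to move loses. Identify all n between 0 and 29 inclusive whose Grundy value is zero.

0, 1, 2, 3, 15, 16, 17, 18

G(0) = 0
G(1) = mex{} = 0
G(2) = mex{} = 0
G(3) = mex{} = 0
G(4) = mex{0} = 1
G(5) = mex{0} = 1
G(6) = mex{0} = 1
G(7) = mex{0,0} = 1
G(8) = mex{1,0,0} = 2
G(9) = mex{1,0,0} = 2
G(10) = mex{1,0,0} = 2
G(11) = mex{1,1,0,0} = 2
G(12) = mex{2,1,1,0} = 3
G(13) = mex{2,1,1,0} = 3
G(14) = mex{2,1,1,0} = 3
G(15) = mex{2,2,1,1} = 0
G(16) = mex{3,2,2,1} = 0
G(17) = mex{3,2,2,1} = 0
G(18) = mex{3,2,2,1} = 0
G(19) = mex{0,3,2,2} = 1
G(20) = mex{0,3,3,2} = 1
G(21) = mex{0,3,3,2} = 1
G(22) = mex{0,0,3,2} = 1
G(23) = mex{1,0,0,3} = 2
G(24) = mex{1,0,0,3} = 2
G(25) = mex{1,0,0,3} = 2
G(26) = mex{1,1,0,0} = 2
G(27) = mex{2,1,1,0} = 3
G(28) = mex{2,1,1,0} = 3
G(29) = mex{2,1,1,0} = 3
P-positions are exactly the n with G(n) = 0.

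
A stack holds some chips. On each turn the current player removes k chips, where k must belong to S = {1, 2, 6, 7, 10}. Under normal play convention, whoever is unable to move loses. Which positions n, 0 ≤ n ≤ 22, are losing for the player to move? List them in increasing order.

G(0) = 0
G(1) = mex{0} = 1
G(2) = mex{1,0} = 2
G(3) = mex{2,1} = 0
G(4) = mex{0,2} = 1
G(5) = mex{1,0} = 2
G(6) = mex{2,1,0} = 3
G(7) = mex{3,2,1,0} = 4
G(8) = mex{4,3,2,1} = 0
G(9) = mex{0,4,0,2} = 1
G(10) = mex{1,0,1,0,0} = 2
G(11) = mex{2,1,2,1,1} = 0
G(12) = mex{0,2,3,2,2} = 1
G(13) = mex{1,0,4,3,0} = 2
G(14) = mex{2,1,0,4,1} = 3
G(15) = mex{3,2,1,0,2} = 4
G(16) = mex{4,3,2,1,3} = 0
G(17) = mex{0,4,0,2,4} = 1
G(18) = mex{1,0,1,0,0} = 2
G(19) = mex{2,1,2,1,1} = 0
G(20) = mex{0,2,3,2,2} = 1
G(21) = mex{1,0,4,3,0} = 2
G(22) = mex{2,1,0,4,1} = 3
P-positions are exactly the n with G(n) = 0.

0, 3, 8, 11, 16, 19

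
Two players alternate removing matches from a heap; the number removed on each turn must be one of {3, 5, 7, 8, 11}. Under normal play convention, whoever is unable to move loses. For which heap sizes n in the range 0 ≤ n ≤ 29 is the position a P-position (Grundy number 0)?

0, 1, 2, 14, 15, 16, 28, 29

G(0) = 0
G(1) = mex{} = 0
G(2) = mex{} = 0
G(3) = mex{0} = 1
G(4) = mex{0} = 1
G(5) = mex{0,0} = 1
G(6) = mex{1,0} = 2
G(7) = mex{1,0,0} = 2
G(8) = mex{1,1,0,0} = 2
G(9) = mex{2,1,0,0} = 3
G(10) = mex{2,1,1,0} = 3
G(11) = mex{2,2,1,1,0} = 3
G(12) = mex{3,2,1,1,0} = 4
G(13) = mex{3,2,2,1,0} = 4
G(14) = mex{3,3,2,2,1} = 0
G(15) = mex{4,3,2,2,1} = 0
G(16) = mex{4,3,3,2,1} = 0
G(17) = mex{0,4,3,3,2} = 1
G(18) = mex{0,4,3,3,2} = 1
G(19) = mex{0,0,4,3,2} = 1
G(20) = mex{1,0,4,4,3} = 2
G(21) = mex{1,0,0,4,3} = 2
G(22) = mex{1,1,0,0,3} = 2
G(23) = mex{2,1,0,0,4} = 3
G(24) = mex{2,1,1,0,4} = 3
G(25) = mex{2,2,1,1,0} = 3
G(26) = mex{3,2,1,1,0} = 4
G(27) = mex{3,2,2,1,0} = 4
G(28) = mex{3,3,2,2,1} = 0
G(29) = mex{4,3,2,2,1} = 0
P-positions are exactly the n with G(n) = 0.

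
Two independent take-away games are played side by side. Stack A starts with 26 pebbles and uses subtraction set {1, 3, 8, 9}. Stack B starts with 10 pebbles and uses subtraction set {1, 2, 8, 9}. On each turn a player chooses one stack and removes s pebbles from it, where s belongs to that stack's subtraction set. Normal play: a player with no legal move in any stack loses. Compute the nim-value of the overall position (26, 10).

Stack A, S = {1, 3, 8, 9}:
G(0) = 0
G(1) = mex{0} = 1
G(2) = mex{1} = 0
G(3) = mex{0,0} = 1
G(4) = mex{1,1} = 0
G(5) = mex{0,0} = 1
G(6) = mex{1,1} = 0
G(7) = mex{0,0} = 1
G(8) = mex{1,1,0} = 2
G(9) = mex{2,0,1,0} = 3
G(10) = mex{3,1,0,1} = 2
G(11) = mex{2,2,1,0} = 3
G(12) = mex{3,3,0,1} = 2
G(13) = mex{2,2,1,0} = 3
G(14) = mex{3,3,0,1} = 2
G(15) = mex{2,2,1,0} = 3
G(16) = mex{3,3,2,1} = 0
G(17) = mex{0,2,3,2} = 1
G(18) = mex{1,3,2,3} = 0
G(19) = mex{0,0,3,2} = 1
G(20) = mex{1,1,2,3} = 0
G(21) = mex{0,0,3,2} = 1
G(22) = mex{1,1,2,3} = 0
G(23) = mex{0,0,3,2} = 1
G(24) = mex{1,1,0,3} = 2
G(25) = mex{2,0,1,0} = 3
G(26) = mex{3,1,0,1} = 2
G_A(26) = 2.
Stack B, S = {1, 2, 8, 9}:
G(0) = 0
G(1) = mex{0} = 1
G(2) = mex{1,0} = 2
G(3) = mex{2,1} = 0
G(4) = mex{0,2} = 1
G(5) = mex{1,0} = 2
G(6) = mex{2,1} = 0
G(7) = mex{0,2} = 1
G(8) = mex{1,0,0} = 2
G(9) = mex{2,1,1,0} = 3
G(10) = mex{3,2,2,1} = 0
G_B(10) = 0.
Combined Grundy value = 2 ⊕ 0 = 2.

2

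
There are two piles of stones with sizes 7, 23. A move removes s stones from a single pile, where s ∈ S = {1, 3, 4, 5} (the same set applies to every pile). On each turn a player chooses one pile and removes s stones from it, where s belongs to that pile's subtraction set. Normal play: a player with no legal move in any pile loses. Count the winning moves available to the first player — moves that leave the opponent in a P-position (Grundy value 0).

0

All piles use S = {1, 3, 4, 5}:
n :  0  1  2  3  4  5  6  7  8  9 10 11 12 13 14 15 16 17 18 19 20 21 22 23
G :  0  1  0  1  2  3  2  3  0  1  0  1  2  3  2  3  0  1  0  1  2  3  2  3
Pile A: G(7) = 3.
Pile B: G(23) = 3.
Combined Grundy value = 3 ⊕ 3 = 0.
A winning move leaves total XOR = 0, i.e. changes one component's Grundy value g to g ⊕ X where X is the current total.
Pile A: target g' = 3⊕0 = 3, but every legal move changes the Grundy value (mex property), so 0 moves.
Pile B: target g' = 3⊕0 = 3, but every legal move changes the Grundy value (mex property), so 0 moves.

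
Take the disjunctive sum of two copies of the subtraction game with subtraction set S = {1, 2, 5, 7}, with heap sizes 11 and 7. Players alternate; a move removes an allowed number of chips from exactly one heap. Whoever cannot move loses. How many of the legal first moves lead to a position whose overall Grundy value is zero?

4

All heaps use S = {1, 2, 5, 7}:
G(0) = 0
G(1) = mex{0} = 1
G(2) = mex{1,0} = 2
G(3) = mex{2,1} = 0
G(4) = mex{0,2} = 1
G(5) = mex{1,0,0} = 2
G(6) = mex{2,1,1} = 0
G(7) = mex{0,2,2,0} = 1
G(8) = mex{1,0,0,1} = 2
G(9) = mex{2,1,1,2} = 0
G(10) = mex{0,2,2,0} = 1
G(11) = mex{1,0,0,1} = 2
Heap A: G(11) = 2.
Heap B: G(7) = 1.
Combined Grundy value = 2 ⊕ 1 = 3.
A winning move leaves total XOR = 0, i.e. changes one component's Grundy value g to g ⊕ X where X is the current total.
Heap A: need g' = 2⊕3 = 1. Options: 11−1→G=1, 11−2→G=0, 11−5→G=0, 11−7→G=1. Hits: 2.
Heap B: need g' = 1⊕3 = 2. Options: 7−1→G=0, 7−2→G=2, 7−5→G=2, 7−7→G=0. Hits: 2.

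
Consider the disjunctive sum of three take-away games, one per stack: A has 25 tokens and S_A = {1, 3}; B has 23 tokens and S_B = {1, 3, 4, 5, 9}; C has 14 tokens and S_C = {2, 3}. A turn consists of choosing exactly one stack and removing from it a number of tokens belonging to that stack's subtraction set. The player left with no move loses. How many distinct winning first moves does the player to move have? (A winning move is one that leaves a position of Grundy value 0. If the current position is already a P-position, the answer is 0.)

0

Stack A, S = {1, 3}:
G(0) = 0
G(1) = mex{0} = 1
G(2) = mex{1} = 0
G(3) = mex{0,0} = 1
G(4) = mex{1,1} = 0
G(5) = mex{0,0} = 1
G(6) = mex{1,1} = 0
G(7) = mex{0,0} = 1
G(8) = mex{1,1} = 0
G(9) = mex{0,0} = 1
G(10) = mex{1,1} = 0
G(11) = mex{0,0} = 1
G(12) = mex{1,1} = 0
G(13) = mex{0,0} = 1
G(14) = mex{1,1} = 0
G(15) = mex{0,0} = 1
G(16) = mex{1,1} = 0
G(17) = mex{0,0} = 1
G(18) = mex{1,1} = 0
G(19) = mex{0,0} = 1
G(20) = mex{1,1} = 0
G(21) = mex{0,0} = 1
G(22) = mex{1,1} = 0
G(23) = mex{0,0} = 1
G(24) = mex{1,1} = 0
G(25) = mex{0,0} = 1
G_A(25) = 1.
Stack B, S = {1, 3, 4, 5, 9}:
G(0) = 0
G(1) = mex{0} = 1
G(2) = mex{1} = 0
G(3) = mex{0,0} = 1
G(4) = mex{1,1,0} = 2
G(5) = mex{2,0,1,0} = 3
G(6) = mex{3,1,0,1} = 2
G(7) = mex{2,2,1,0} = 3
G(8) = mex{3,3,2,1} = 0
G(9) = mex{0,2,3,2,0} = 1
G(10) = mex{1,3,2,3,1} = 0
G(11) = mex{0,0,3,2,0} = 1
G(12) = mex{1,1,0,3,1} = 2
G(13) = mex{2,0,1,0,2} = 3
G(14) = mex{3,1,0,1,3} = 2
G(15) = mex{2,2,1,0,2} = 3
G(16) = mex{3,3,2,1,3} = 0
G(17) = mex{0,2,3,2,0} = 1
G(18) = mex{1,3,2,3,1} = 0
G(19) = mex{0,0,3,2,0} = 1
G(20) = mex{1,1,0,3,1} = 2
G(21) = mex{2,0,1,0,2} = 3
G(22) = mex{3,1,0,1,3} = 2
G(23) = mex{2,2,1,0,2} = 3
G_B(23) = 3.
Stack C, S = {2, 3}:
G(0) = 0
G(1) = mex{} = 0
G(2) = mex{0} = 1
G(3) = mex{0,0} = 1
G(4) = mex{1,0} = 2
G(5) = mex{1,1} = 0
G(6) = mex{2,1} = 0
G(7) = mex{0,2} = 1
G(8) = mex{0,0} = 1
G(9) = mex{1,0} = 2
G(10) = mex{1,1} = 0
G(11) = mex{2,1} = 0
G(12) = mex{0,2} = 1
G(13) = mex{0,0} = 1
G(14) = mex{1,0} = 2
G_C(14) = 2.
Combined Grundy value = 1 ⊕ 3 ⊕ 2 = 0.
A winning move leaves total XOR = 0, i.e. changes one component's Grundy value g to g ⊕ X where X is the current total.
Stack A: target g' = 1⊕0 = 1, but every legal move changes the Grundy value (mex property), so 0 moves.
Stack B: target g' = 3⊕0 = 3, but every legal move changes the Grundy value (mex property), so 0 moves.
Stack C: target g' = 2⊕0 = 2, but every legal move changes the Grundy value (mex property), so 0 moves.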